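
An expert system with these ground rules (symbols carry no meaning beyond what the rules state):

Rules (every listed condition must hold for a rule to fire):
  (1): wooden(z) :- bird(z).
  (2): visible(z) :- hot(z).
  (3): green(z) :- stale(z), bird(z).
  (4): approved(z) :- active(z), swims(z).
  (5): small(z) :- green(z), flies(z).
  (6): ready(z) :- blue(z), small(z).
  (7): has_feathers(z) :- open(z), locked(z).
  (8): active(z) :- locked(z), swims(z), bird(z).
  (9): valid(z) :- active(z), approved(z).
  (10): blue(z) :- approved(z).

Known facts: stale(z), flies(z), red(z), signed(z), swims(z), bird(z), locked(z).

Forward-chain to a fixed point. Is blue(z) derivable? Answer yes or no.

Round 1: (1) [wooden(z) :- bird(z).]; (3) [green(z) :- stale(z), bird(z).]; (8) [active(z) :- locked(z), swims(z), bird(z).]. New: wooden(z), green(z), active(z).
Round 2: (4) [approved(z) :- active(z), swims(z).]; (5) [small(z) :- green(z), flies(z).]. New: approved(z), small(z).
Round 3: (9) [valid(z) :- active(z), approved(z).]; (10) [blue(z) :- approved(z).]. New: valid(z), blue(z).
Round 4: (6) [ready(z) :- blue(z), small(z).]. New: ready(z).
blue(z) appears in round 3, so it is derivable.

yes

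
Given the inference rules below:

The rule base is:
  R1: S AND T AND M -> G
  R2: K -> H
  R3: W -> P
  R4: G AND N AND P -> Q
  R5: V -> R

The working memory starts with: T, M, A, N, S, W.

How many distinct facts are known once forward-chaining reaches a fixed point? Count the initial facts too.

Round 1 — R1, R3, derive G, P.
Round 2 — R4, derive Q.
Closure: {A, G, M, N, P, Q, S, T, W} — 9 facts.

9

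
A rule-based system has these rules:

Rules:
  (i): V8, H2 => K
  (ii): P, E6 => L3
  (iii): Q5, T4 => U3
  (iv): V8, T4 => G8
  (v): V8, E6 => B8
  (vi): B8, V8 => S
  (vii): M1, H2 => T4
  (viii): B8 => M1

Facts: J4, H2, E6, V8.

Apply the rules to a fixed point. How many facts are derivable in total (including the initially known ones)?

Round 1: (i) [V8, H2 => K]; (v) [V8, E6 => B8]. New: K, B8.
Round 2: (vi) [B8, V8 => S]; (viii) [B8 => M1]. New: S, M1.
Round 3: (vii) [M1, H2 => T4]. New: T4.
Round 4: (iv) [V8, T4 => G8]. New: G8.
Closure: {B8, E6, G8, H2, J4, K, M1, S, T4, V8} — 10 facts.

10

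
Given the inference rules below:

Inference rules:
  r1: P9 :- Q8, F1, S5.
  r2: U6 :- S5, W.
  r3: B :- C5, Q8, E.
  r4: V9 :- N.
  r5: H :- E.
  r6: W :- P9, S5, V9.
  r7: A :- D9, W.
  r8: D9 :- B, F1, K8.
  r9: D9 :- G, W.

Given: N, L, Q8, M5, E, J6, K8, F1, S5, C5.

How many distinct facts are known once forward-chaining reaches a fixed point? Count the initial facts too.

18

Round 1 fires r1, r3, r4, r5, giving P9, B, V9, H.
Round 2 fires r6, r8, giving W, D9.
Round 3 fires r2, r7, giving U6, A.
Closure: {A, B, C5, D9, E, F1, H, J6, K8, L, M5, N, P9, Q8, S5, U6, V9, W} — 18 facts.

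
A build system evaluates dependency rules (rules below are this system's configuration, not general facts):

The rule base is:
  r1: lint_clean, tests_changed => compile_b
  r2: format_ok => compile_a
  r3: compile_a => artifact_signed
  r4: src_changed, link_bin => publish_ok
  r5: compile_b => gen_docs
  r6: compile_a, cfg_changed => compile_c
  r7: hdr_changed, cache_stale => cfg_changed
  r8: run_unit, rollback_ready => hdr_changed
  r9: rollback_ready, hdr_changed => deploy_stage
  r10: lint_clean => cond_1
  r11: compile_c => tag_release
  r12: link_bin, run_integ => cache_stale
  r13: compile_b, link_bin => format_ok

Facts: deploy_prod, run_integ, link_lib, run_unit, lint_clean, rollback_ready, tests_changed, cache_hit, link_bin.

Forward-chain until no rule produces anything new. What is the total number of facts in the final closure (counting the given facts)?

21

Round 1 fires r1, r8, r10, r12, giving compile_b, hdr_changed, cond_1, cache_stale.
Round 2 fires r5, r7, r9, r13, giving gen_docs, cfg_changed, deploy_stage, format_ok.
Round 3 fires r2, giving compile_a.
Round 4 fires r3, r6, giving artifact_signed, compile_c.
Round 5 fires r11, giving tag_release.
Closure: {artifact_signed, cache_hit, cache_stale, cfg_changed, compile_a, compile_b, compile_c, cond_1, deploy_prod, deploy_stage, format_ok, gen_docs, hdr_changed, link_bin, link_lib, lint_clean, rollback_ready, run_integ, run_unit, tag_release, tests_changed} — 21 facts.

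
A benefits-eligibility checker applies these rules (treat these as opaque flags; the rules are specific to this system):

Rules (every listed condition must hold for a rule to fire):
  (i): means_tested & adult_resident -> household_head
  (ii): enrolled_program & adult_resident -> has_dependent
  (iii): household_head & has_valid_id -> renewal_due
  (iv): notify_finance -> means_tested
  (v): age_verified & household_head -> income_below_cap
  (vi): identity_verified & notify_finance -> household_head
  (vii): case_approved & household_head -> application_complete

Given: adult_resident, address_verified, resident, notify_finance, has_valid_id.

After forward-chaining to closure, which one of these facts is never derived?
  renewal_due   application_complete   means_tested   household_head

Round 1 — (iv), derive means_tested.
Round 2 — (i), derive household_head.
Round 3 — (iii), derive renewal_due.
Derived: renewal_due (round 3), means_tested (round 1), household_head (round 2). application_complete never appears in any round.

application_complete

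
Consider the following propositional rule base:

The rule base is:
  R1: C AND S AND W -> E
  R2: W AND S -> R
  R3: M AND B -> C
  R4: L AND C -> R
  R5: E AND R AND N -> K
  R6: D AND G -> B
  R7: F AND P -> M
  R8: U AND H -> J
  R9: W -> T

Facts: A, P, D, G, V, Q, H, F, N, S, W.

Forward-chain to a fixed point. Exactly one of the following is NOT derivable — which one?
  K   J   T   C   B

J

[1] R2 [W AND S -> R]; R6 [D AND G -> B]; R7 [F AND P -> M]; R9 [W -> T]. ⇒ new: R, B, M, T.
[2] R3 [M AND B -> C]. ⇒ new: C.
[3] R1 [C AND S AND W -> E]. ⇒ new: E.
[4] R5 [E AND R AND N -> K]. ⇒ new: K.
Derived: C (round 2), T (round 1), K (round 4), B (round 1). J never appears in any round.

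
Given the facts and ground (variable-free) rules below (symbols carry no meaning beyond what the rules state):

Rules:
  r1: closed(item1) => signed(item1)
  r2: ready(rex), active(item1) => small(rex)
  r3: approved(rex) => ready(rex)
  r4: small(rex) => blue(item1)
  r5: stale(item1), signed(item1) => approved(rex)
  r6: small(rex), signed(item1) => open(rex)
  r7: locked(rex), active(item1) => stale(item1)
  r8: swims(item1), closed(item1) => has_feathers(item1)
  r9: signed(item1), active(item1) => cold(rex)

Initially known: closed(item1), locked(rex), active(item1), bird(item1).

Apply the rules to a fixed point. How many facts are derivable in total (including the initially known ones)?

Round 1 — r1, r7, derive signed(item1), stale(item1).
Round 2 — r5, r9, derive approved(rex), cold(rex).
Round 3 — r3, derive ready(rex).
Round 4 — r2, derive small(rex).
Round 5 — r4, r6, derive blue(item1), open(rex).
Closure: {active(item1), approved(rex), bird(item1), blue(item1), closed(item1), cold(rex), locked(rex), open(rex), ready(rex), signed(item1), small(rex), stale(item1)} — 12 facts.

12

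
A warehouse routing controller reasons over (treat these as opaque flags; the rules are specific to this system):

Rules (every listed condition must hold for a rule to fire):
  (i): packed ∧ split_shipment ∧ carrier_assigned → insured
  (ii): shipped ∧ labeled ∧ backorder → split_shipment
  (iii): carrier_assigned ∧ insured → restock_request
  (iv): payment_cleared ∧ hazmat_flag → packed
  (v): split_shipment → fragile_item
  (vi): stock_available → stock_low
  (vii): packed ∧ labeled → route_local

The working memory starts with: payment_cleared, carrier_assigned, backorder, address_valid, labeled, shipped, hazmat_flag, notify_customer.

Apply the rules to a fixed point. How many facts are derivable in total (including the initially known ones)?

14

Round 1: (ii) [shipped ∧ labeled ∧ backorder → split_shipment]; (iv) [payment_cleared ∧ hazmat_flag → packed]. New: split_shipment, packed.
Round 2: (i) [packed ∧ split_shipment ∧ carrier_assigned → insured]; (v) [split_shipment → fragile_item]; (vii) [packed ∧ labeled → route_local]. New: insured, fragile_item, route_local.
Round 3: (iii) [carrier_assigned ∧ insured → restock_request]. New: restock_request.
Closure: {address_valid, backorder, carrier_assigned, fragile_item, hazmat_flag, insured, labeled, notify_customer, packed, payment_cleared, restock_request, route_local, shipped, split_shipment} — 14 facts.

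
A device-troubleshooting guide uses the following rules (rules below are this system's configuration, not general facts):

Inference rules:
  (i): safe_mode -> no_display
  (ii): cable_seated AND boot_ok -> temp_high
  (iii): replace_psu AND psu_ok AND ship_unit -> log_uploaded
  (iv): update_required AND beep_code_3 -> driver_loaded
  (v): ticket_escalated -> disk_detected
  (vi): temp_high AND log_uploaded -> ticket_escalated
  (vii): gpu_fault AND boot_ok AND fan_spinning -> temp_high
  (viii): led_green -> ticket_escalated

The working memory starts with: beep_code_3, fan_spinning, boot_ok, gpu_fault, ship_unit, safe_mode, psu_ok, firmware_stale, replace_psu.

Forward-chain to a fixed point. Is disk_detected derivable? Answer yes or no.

yes

Round 1 fires (i), (iii), (vii), giving no_display, log_uploaded, temp_high.
Round 2 fires (vi), giving ticket_escalated.
Round 3 fires (v), giving disk_detected.
disk_detected appears in round 3, so it is derivable.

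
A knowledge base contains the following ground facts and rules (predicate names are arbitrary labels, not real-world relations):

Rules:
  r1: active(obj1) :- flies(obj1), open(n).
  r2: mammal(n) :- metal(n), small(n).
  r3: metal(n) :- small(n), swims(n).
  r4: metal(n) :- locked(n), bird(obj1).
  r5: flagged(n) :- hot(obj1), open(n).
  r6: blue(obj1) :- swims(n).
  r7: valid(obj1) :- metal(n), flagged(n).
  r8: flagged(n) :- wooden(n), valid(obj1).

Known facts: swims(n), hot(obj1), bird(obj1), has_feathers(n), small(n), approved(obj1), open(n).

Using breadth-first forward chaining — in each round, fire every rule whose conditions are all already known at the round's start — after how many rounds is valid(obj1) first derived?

2

Round 1 fires r3, r5, r6, giving metal(n), flagged(n), blue(obj1).
Round 2 fires r2, r7, giving mammal(n), valid(obj1).
valid(obj1) first appears in round 2.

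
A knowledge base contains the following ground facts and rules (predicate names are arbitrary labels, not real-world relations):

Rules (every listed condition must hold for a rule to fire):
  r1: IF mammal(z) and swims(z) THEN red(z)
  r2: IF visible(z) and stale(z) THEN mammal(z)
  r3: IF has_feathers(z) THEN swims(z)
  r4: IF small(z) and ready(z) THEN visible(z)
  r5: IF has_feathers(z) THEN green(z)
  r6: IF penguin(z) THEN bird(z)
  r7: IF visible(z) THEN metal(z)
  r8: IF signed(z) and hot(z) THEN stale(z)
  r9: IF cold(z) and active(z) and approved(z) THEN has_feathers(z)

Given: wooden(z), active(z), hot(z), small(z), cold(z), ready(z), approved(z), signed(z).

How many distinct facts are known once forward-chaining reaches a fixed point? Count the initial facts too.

16

Round 1: r4 [IF small(z) and ready(z) THEN visible(z)]; r8 [IF signed(z) and hot(z) THEN stale(z)]; r9 [IF cold(z) and active(z) and approved(z) THEN has_feathers(z)]. Adds visible(z), stale(z), has_feathers(z).
Round 2: r2 [IF visible(z) and stale(z) THEN mammal(z)]; r3 [IF has_feathers(z) THEN swims(z)]; r5 [IF has_feathers(z) THEN green(z)]; r7 [IF visible(z) THEN metal(z)]. Adds mammal(z), swims(z), green(z), metal(z).
Round 3: r1 [IF mammal(z) and swims(z) THEN red(z)]. Adds red(z).
Closure: {active(z), approved(z), cold(z), green(z), has_feathers(z), hot(z), mammal(z), metal(z), ready(z), red(z), signed(z), small(z), stale(z), swims(z), visible(z), wooden(z)} — 16 facts.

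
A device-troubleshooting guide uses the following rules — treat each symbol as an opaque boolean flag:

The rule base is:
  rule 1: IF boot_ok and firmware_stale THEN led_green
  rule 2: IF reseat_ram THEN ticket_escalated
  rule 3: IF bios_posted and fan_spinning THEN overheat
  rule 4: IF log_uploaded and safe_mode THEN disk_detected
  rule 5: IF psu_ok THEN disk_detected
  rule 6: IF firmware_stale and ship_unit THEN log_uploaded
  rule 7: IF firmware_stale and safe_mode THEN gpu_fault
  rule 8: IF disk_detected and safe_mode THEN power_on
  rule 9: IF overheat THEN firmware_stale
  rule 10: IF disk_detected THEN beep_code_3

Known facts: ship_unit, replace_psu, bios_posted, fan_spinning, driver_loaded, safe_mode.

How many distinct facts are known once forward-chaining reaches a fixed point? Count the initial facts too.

Round 1 fires rule 3, giving overheat.
Round 2 fires rule 9, giving firmware_stale.
Round 3 fires rule 6, rule 7, giving log_uploaded, gpu_fault.
Round 4 fires rule 4, giving disk_detected.
Round 5 fires rule 8, rule 10, giving power_on, beep_code_3.
Closure: {beep_code_3, bios_posted, disk_detected, driver_loaded, fan_spinning, firmware_stale, gpu_fault, log_uploaded, overheat, power_on, replace_psu, safe_mode, ship_unit} — 13 facts.

13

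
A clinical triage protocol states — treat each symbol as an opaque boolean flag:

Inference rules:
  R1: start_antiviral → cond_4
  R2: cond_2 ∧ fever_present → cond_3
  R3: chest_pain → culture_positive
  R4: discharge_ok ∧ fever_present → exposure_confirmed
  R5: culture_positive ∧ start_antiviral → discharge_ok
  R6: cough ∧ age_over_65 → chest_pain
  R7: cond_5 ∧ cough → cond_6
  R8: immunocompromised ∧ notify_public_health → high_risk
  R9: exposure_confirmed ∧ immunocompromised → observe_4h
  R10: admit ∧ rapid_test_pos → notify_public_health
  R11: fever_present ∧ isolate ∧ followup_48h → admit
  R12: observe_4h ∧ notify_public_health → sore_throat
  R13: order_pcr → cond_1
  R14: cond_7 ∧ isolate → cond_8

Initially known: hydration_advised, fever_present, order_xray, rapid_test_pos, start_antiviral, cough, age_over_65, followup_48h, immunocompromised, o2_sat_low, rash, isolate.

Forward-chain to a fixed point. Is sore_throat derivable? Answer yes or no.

[1] R1 [start_antiviral → cond_4]; R6 [cough ∧ age_over_65 → chest_pain]; R11 [fever_present ∧ isolate ∧ followup_48h → admit]. ⇒ new: cond_4, chest_pain, admit.
[2] R3 [chest_pain → culture_positive]; R10 [admit ∧ rapid_test_pos → notify_public_health]. ⇒ new: culture_positive, notify_public_health.
[3] R5 [culture_positive ∧ start_antiviral → discharge_ok]; R8 [immunocompromised ∧ notify_public_health → high_risk]. ⇒ new: discharge_ok, high_risk.
[4] R4 [discharge_ok ∧ fever_present → exposure_confirmed]. ⇒ new: exposure_confirmed.
[5] R9 [exposure_confirmed ∧ immunocompromised → observe_4h]. ⇒ new: observe_4h.
[6] R12 [observe_4h ∧ notify_public_health → sore_throat]. ⇒ new: sore_throat.
sore_throat appears in round 6, so it is derivable.

yes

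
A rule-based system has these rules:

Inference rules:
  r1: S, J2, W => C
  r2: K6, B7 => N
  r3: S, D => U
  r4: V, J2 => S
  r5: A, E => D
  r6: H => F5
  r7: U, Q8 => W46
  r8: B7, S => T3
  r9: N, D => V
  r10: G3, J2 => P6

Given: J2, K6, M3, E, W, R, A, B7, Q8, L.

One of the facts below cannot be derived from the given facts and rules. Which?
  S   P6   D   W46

Round 1: r2 [K6, B7 => N]; r5 [A, E => D]. Adds N, D.
Round 2: r9 [N, D => V]. Adds V.
Round 3: r4 [V, J2 => S]. Adds S.
Round 4: r1 [S, J2, W => C]; r3 [S, D => U]; r8 [B7, S => T3]. Adds C, U, T3.
Round 5: r7 [U, Q8 => W46]. Adds W46.
Derived: D (round 1), W46 (round 5), S (round 3). P6 never appears in any round.

P6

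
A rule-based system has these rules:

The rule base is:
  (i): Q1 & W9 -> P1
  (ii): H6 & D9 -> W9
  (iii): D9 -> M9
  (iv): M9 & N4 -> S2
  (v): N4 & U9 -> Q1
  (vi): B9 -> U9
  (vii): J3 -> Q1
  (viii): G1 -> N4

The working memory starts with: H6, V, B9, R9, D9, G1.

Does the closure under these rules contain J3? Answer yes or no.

no

Round 1 fires (ii), (iii), (vi), (viii), giving W9, M9, U9, N4.
Round 2 fires (iv), (v), giving S2, Q1.
Round 3 fires (i), giving P1.
Fixed point reached. No rule has J3 as a consequent, and it is not given.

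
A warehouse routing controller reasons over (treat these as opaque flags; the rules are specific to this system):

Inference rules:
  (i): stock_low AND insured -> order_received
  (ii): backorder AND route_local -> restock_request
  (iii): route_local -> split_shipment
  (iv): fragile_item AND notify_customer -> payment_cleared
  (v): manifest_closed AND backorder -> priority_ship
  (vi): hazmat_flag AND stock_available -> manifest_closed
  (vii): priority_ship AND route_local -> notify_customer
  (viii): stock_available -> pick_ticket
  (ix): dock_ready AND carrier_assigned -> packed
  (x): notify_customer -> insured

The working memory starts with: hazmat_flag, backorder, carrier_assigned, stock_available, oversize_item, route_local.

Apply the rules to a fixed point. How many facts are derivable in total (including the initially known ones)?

Round 1 — (ii), (iii), (vi), (viii), derive restock_request, split_shipment, manifest_closed, pick_ticket.
Round 2 — (v), derive priority_ship.
Round 3 — (vii), derive notify_customer.
Round 4 — (x), derive insured.
Closure: {backorder, carrier_assigned, hazmat_flag, insured, manifest_closed, notify_customer, oversize_item, pick_ticket, priority_ship, restock_request, route_local, split_shipment, stock_available} — 13 facts.

13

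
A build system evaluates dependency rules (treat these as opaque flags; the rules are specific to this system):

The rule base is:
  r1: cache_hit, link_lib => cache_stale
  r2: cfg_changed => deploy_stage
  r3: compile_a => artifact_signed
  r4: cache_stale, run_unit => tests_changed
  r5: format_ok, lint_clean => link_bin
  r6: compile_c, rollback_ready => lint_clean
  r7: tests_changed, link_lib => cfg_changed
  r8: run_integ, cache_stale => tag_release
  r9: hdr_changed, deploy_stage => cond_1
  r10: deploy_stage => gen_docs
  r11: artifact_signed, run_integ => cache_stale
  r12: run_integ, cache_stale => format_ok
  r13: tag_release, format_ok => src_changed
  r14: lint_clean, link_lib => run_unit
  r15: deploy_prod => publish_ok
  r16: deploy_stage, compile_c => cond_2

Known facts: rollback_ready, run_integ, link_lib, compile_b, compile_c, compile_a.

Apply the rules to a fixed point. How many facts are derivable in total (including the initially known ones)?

19

Round 1: r3 [compile_a => artifact_signed]; r6 [compile_c, rollback_ready => lint_clean]. New: artifact_signed, lint_clean.
Round 2: r11 [artifact_signed, run_integ => cache_stale]; r14 [lint_clean, link_lib => run_unit]. New: cache_stale, run_unit.
Round 3: r4 [cache_stale, run_unit => tests_changed]; r8 [run_integ, cache_stale => tag_release]; r12 [run_integ, cache_stale => format_ok]. New: tests_changed, tag_release, format_ok.
Round 4: r5 [format_ok, lint_clean => link_bin]; r7 [tests_changed, link_lib => cfg_changed]; r13 [tag_release, format_ok => src_changed]. New: link_bin, cfg_changed, src_changed.
Round 5: r2 [cfg_changed => deploy_stage]. New: deploy_stage.
Round 6: r10 [deploy_stage => gen_docs]; r16 [deploy_stage, compile_c => cond_2]. New: gen_docs, cond_2.
Closure: {artifact_signed, cache_stale, cfg_changed, compile_a, compile_b, compile_c, cond_2, deploy_stage, format_ok, gen_docs, link_bin, link_lib, lint_clean, rollback_ready, run_integ, run_unit, src_changed, tag_release, tests_changed} — 19 facts.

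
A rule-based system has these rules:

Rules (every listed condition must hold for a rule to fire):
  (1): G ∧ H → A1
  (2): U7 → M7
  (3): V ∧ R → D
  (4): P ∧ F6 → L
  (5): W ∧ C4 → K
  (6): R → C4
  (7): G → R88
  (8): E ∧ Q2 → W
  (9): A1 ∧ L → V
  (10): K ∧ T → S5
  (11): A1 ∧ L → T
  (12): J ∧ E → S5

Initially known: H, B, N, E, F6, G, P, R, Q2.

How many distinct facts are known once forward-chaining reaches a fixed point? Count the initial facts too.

19

Round 1 fires (1), (4), (6), (7), (8), giving A1, L, C4, R88, W.
Round 2 fires (5), (9), (11), giving K, V, T.
Round 3 fires (3), (10), giving D, S5.
Closure: {A1, B, C4, D, E, F6, G, H, K, L, N, P, Q2, R, R88, S5, T, V, W} — 19 facts.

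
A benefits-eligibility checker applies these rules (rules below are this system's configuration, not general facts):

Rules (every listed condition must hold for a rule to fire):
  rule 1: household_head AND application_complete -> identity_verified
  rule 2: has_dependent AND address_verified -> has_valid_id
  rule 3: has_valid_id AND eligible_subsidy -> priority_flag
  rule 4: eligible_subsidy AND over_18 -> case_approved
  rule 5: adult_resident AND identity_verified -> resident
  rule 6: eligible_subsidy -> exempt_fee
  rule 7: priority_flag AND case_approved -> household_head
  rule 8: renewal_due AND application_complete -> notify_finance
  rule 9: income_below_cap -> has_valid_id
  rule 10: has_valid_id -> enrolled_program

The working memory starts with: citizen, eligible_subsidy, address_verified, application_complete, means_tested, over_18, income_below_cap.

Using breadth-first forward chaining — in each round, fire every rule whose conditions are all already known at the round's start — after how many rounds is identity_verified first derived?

[1] rule 4 [eligible_subsidy AND over_18 -> case_approved]; rule 6 [eligible_subsidy -> exempt_fee]; rule 9 [income_below_cap -> has_valid_id]. ⇒ new: case_approved, exempt_fee, has_valid_id.
[2] rule 3 [has_valid_id AND eligible_subsidy -> priority_flag]; rule 10 [has_valid_id -> enrolled_program]. ⇒ new: priority_flag, enrolled_program.
[3] rule 7 [priority_flag AND case_approved -> household_head]. ⇒ new: household_head.
[4] rule 1 [household_head AND application_complete -> identity_verified]. ⇒ new: identity_verified.
identity_verified first appears in round 4.

4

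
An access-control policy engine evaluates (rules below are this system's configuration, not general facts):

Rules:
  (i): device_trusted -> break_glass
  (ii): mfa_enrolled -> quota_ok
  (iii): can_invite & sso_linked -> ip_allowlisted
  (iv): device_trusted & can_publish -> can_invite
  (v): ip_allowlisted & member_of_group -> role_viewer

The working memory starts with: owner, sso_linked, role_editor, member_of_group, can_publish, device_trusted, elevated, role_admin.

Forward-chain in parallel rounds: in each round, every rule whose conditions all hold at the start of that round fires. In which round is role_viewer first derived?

Round 1: (i) [device_trusted -> break_glass]; (iv) [device_trusted & can_publish -> can_invite]. New: break_glass, can_invite.
Round 2: (iii) [can_invite & sso_linked -> ip_allowlisted]. New: ip_allowlisted.
Round 3: (v) [ip_allowlisted & member_of_group -> role_viewer]. New: role_viewer.
role_viewer first appears in round 3.

3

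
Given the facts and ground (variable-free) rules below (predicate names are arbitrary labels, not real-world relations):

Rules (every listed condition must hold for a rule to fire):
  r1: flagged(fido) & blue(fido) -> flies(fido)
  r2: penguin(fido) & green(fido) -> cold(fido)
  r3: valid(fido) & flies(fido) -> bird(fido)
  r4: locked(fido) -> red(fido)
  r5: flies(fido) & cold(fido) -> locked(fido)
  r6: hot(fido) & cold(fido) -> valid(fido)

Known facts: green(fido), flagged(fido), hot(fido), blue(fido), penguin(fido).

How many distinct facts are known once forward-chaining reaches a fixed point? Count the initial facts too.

Round 1: r1 [flagged(fido) & blue(fido) -> flies(fido)]; r2 [penguin(fido) & green(fido) -> cold(fido)]. Adds flies(fido), cold(fido).
Round 2: r5 [flies(fido) & cold(fido) -> locked(fido)]; r6 [hot(fido) & cold(fido) -> valid(fido)]. Adds locked(fido), valid(fido).
Round 3: r3 [valid(fido) & flies(fido) -> bird(fido)]; r4 [locked(fido) -> red(fido)]. Adds bird(fido), red(fido).
Closure: {bird(fido), blue(fido), cold(fido), flagged(fido), flies(fido), green(fido), hot(fido), locked(fido), penguin(fido), red(fido), valid(fido)} — 11 facts.

11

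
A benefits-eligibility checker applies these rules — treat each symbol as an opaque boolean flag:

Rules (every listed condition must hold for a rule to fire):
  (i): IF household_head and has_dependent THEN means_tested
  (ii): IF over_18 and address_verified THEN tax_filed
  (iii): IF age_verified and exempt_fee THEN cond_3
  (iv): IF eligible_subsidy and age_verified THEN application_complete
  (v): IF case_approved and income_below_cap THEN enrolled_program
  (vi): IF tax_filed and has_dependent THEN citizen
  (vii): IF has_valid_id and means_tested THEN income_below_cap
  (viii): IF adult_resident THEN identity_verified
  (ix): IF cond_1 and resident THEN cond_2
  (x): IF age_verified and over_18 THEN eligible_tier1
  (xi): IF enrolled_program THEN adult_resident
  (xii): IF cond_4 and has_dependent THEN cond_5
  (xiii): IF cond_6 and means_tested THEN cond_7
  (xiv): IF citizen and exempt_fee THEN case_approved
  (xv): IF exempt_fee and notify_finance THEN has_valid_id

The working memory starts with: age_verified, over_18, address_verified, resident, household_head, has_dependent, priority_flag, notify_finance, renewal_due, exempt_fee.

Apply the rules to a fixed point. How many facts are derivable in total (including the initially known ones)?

Round 1 — (i), (ii), (iii), (x), (xv), derive means_tested, tax_filed, cond_3, eligible_tier1, has_valid_id.
Round 2 — (vi), (vii), derive citizen, income_below_cap.
Round 3 — (xiv), derive case_approved.
Round 4 — (v), derive enrolled_program.
Round 5 — (xi), derive adult_resident.
Round 6 — (viii), derive identity_verified.
Closure: {address_verified, adult_resident, age_verified, case_approved, citizen, cond_3, eligible_tier1, enrolled_program, exempt_fee, has_dependent, has_valid_id, household_head, identity_verified, income_below_cap, means_tested, notify_finance, over_18, priority_flag, renewal_due, resident, tax_filed} — 21 facts.

21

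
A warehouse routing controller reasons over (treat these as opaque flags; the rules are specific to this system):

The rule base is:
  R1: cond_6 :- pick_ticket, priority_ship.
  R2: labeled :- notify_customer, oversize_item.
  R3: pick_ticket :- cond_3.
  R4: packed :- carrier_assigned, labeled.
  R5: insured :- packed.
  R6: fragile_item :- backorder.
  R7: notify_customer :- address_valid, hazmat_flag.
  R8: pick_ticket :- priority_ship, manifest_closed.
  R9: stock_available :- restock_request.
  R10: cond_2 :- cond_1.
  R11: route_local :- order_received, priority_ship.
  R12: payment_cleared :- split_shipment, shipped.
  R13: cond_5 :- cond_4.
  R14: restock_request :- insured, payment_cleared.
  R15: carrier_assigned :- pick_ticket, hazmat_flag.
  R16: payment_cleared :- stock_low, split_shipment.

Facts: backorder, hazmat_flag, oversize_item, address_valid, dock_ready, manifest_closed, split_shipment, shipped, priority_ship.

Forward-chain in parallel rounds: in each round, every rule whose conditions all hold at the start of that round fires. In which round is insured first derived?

Round 1 fires R6, R7, R8, R12, giving fragile_item, notify_customer, pick_ticket, payment_cleared.
Round 2 fires R1, R2, R15, giving cond_6, labeled, carrier_assigned.
Round 3 fires R4, giving packed.
Round 4 fires R5, giving insured.
insured first appears in round 4.

4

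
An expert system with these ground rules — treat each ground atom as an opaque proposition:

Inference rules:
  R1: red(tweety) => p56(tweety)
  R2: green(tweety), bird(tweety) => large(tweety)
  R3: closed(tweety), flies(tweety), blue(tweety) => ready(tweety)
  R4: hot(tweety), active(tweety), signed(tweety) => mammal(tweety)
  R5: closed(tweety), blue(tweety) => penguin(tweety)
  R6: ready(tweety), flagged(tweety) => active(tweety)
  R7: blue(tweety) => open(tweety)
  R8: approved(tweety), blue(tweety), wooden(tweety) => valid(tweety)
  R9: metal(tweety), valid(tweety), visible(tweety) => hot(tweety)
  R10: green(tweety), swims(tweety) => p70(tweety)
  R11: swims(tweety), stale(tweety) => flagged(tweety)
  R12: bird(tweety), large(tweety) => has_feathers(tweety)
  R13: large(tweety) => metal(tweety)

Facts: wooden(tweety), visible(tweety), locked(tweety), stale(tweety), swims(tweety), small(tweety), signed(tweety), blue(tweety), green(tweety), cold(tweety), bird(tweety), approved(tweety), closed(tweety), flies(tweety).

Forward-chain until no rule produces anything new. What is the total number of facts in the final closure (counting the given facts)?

26

Round 1: R2 [green(tweety), bird(tweety) => large(tweety)]; R3 [closed(tweety), flies(tweety), blue(tweety) => ready(tweety)]; R5 [closed(tweety), blue(tweety) => penguin(tweety)]; R7 [blue(tweety) => open(tweety)]; R8 [approved(tweety), blue(tweety), wooden(tweety) => valid(tweety)]; R10 [green(tweety), swims(tweety) => p70(tweety)]; R11 [swims(tweety), stale(tweety) => flagged(tweety)]. Adds large(tweety), ready(tweety), penguin(tweety), open(tweety), valid(tweety), p70(tweety), flagged(tweety).
Round 2: R6 [ready(tweety), flagged(tweety) => active(tweety)]; R12 [bird(tweety), large(tweety) => has_feathers(tweety)]; R13 [large(tweety) => metal(tweety)]. Adds active(tweety), has_feathers(tweety), metal(tweety).
Round 3: R9 [metal(tweety), valid(tweety), visible(tweety) => hot(tweety)]. Adds hot(tweety).
Round 4: R4 [hot(tweety), active(tweety), signed(tweety) => mammal(tweety)]. Adds mammal(tweety).
Closure: {active(tweety), approved(tweety), bird(tweety), blue(tweety), closed(tweety), cold(tweety), flagged(tweety), flies(tweety), green(tweety), has_feathers(tweety), hot(tweety), large(tweety), locked(tweety), mammal(tweety), metal(tweety), open(tweety), p70(tweety), penguin(tweety), ready(tweety), signed(tweety), small(tweety), stale(tweety), swims(tweety), valid(tweety), visible(tweety), wooden(tweety)} — 26 facts.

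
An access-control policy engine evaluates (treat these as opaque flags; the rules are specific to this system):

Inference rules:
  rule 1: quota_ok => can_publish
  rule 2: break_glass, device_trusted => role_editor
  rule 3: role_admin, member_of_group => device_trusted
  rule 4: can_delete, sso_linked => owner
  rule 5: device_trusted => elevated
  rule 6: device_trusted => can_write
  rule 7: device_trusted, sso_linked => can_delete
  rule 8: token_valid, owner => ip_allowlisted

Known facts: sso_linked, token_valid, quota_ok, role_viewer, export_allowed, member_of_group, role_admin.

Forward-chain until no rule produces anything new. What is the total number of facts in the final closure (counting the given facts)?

[1] rule 1 [quota_ok => can_publish]; rule 3 [role_admin, member_of_group => device_trusted]. ⇒ new: can_publish, device_trusted.
[2] rule 5 [device_trusted => elevated]; rule 6 [device_trusted => can_write]; rule 7 [device_trusted, sso_linked => can_delete]. ⇒ new: elevated, can_write, can_delete.
[3] rule 4 [can_delete, sso_linked => owner]. ⇒ new: owner.
[4] rule 8 [token_valid, owner => ip_allowlisted]. ⇒ new: ip_allowlisted.
Closure: {can_delete, can_publish, can_write, device_trusted, elevated, export_allowed, ip_allowlisted, member_of_group, owner, quota_ok, role_admin, role_viewer, sso_linked, token_valid} — 14 facts.

14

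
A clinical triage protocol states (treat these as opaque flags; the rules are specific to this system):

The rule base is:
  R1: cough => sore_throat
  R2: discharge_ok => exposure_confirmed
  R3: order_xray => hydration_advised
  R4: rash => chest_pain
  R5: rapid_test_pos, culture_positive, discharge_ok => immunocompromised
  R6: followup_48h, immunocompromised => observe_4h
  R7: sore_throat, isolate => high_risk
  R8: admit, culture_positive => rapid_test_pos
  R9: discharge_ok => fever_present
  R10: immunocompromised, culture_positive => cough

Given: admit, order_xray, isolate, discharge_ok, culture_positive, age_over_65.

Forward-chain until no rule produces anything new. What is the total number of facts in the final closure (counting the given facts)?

Round 1: R2 [discharge_ok => exposure_confirmed]; R3 [order_xray => hydration_advised]; R8 [admit, culture_positive => rapid_test_pos]; R9 [discharge_ok => fever_present]. Adds exposure_confirmed, hydration_advised, rapid_test_pos, fever_present.
Round 2: R5 [rapid_test_pos, culture_positive, discharge_ok => immunocompromised]. Adds immunocompromised.
Round 3: R10 [immunocompromised, culture_positive => cough]. Adds cough.
Round 4: R1 [cough => sore_throat]. Adds sore_throat.
Round 5: R7 [sore_throat, isolate => high_risk]. Adds high_risk.
Closure: {admit, age_over_65, cough, culture_positive, discharge_ok, exposure_confirmed, fever_present, high_risk, hydration_advised, immunocompromised, isolate, order_xray, rapid_test_pos, sore_throat} — 14 facts.

14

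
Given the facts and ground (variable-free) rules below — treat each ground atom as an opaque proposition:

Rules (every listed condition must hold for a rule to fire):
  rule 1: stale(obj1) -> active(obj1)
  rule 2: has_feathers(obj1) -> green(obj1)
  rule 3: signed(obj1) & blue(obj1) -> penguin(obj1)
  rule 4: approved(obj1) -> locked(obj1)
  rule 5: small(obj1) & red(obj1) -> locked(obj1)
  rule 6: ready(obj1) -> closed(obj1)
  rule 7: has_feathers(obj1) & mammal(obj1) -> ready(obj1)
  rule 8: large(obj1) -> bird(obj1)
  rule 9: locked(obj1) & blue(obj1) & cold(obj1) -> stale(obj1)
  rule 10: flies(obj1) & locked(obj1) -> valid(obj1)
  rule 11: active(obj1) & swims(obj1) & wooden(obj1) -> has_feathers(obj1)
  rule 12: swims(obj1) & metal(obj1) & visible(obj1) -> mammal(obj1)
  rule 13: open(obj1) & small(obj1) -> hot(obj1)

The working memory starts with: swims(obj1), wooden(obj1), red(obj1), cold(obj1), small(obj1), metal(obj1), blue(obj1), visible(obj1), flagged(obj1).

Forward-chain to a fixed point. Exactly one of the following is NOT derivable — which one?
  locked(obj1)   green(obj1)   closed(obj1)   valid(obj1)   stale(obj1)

valid(obj1)

Round 1: rule 5 [small(obj1) & red(obj1) -> locked(obj1)]; rule 12 [swims(obj1) & metal(obj1) & visible(obj1) -> mammal(obj1)]. New: locked(obj1), mammal(obj1).
Round 2: rule 9 [locked(obj1) & blue(obj1) & cold(obj1) -> stale(obj1)]. New: stale(obj1).
Round 3: rule 1 [stale(obj1) -> active(obj1)]. New: active(obj1).
Round 4: rule 11 [active(obj1) & swims(obj1) & wooden(obj1) -> has_feathers(obj1)]. New: has_feathers(obj1).
Round 5: rule 2 [has_feathers(obj1) -> green(obj1)]; rule 7 [has_feathers(obj1) & mammal(obj1) -> ready(obj1)]. New: green(obj1), ready(obj1).
Round 6: rule 6 [ready(obj1) -> closed(obj1)]. New: closed(obj1).
Derived: green(obj1) (round 5), stale(obj1) (round 2), closed(obj1) (round 6), locked(obj1) (round 1). valid(obj1) never appears in any round.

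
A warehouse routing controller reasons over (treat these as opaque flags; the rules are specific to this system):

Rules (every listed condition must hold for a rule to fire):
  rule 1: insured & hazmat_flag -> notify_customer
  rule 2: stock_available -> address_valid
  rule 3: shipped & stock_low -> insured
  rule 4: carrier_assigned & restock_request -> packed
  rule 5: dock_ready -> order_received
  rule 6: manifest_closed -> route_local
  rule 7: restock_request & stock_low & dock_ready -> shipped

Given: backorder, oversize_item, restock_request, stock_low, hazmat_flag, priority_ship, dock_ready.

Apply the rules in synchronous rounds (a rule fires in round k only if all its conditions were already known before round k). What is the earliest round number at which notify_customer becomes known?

3

Round 1: rule 5 [dock_ready -> order_received]; rule 7 [restock_request & stock_low & dock_ready -> shipped]. Adds order_received, shipped.
Round 2: rule 3 [shipped & stock_low -> insured]. Adds insured.
Round 3: rule 1 [insured & hazmat_flag -> notify_customer]. Adds notify_customer.
notify_customer first appears in round 3.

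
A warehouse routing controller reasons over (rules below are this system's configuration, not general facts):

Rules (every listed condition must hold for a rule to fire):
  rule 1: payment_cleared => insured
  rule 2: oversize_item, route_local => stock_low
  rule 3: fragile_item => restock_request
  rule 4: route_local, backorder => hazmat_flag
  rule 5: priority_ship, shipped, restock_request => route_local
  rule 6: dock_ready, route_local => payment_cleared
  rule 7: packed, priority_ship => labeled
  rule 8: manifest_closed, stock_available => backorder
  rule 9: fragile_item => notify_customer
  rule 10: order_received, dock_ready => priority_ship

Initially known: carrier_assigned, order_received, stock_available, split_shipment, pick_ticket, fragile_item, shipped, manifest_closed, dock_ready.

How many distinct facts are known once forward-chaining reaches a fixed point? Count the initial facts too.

Round 1: rule 3 [fragile_item => restock_request]; rule 8 [manifest_closed, stock_available => backorder]; rule 9 [fragile_item => notify_customer]; rule 10 [order_received, dock_ready => priority_ship]. Adds restock_request, backorder, notify_customer, priority_ship.
Round 2: rule 5 [priority_ship, shipped, restock_request => route_local]. Adds route_local.
Round 3: rule 4 [route_local, backorder => hazmat_flag]; rule 6 [dock_ready, route_local => payment_cleared]. Adds hazmat_flag, payment_cleared.
Round 4: rule 1 [payment_cleared => insured]. Adds insured.
Closure: {backorder, carrier_assigned, dock_ready, fragile_item, hazmat_flag, insured, manifest_closed, notify_customer, order_received, payment_cleared, pick_ticket, priority_ship, restock_request, route_local, shipped, split_shipment, stock_available} — 17 facts.

17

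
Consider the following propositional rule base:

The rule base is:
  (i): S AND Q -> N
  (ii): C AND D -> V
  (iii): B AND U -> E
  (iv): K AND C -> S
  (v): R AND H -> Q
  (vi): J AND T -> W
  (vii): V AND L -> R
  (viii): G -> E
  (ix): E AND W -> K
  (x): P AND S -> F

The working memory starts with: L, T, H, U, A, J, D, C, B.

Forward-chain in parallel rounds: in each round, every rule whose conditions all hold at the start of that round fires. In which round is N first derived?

Round 1 fires (ii), (iii), (vi), giving V, E, W.
Round 2 fires (vii), (ix), giving R, K.
Round 3 fires (iv), (v), giving S, Q.
Round 4 fires (i), giving N.
N first appears in round 4.

4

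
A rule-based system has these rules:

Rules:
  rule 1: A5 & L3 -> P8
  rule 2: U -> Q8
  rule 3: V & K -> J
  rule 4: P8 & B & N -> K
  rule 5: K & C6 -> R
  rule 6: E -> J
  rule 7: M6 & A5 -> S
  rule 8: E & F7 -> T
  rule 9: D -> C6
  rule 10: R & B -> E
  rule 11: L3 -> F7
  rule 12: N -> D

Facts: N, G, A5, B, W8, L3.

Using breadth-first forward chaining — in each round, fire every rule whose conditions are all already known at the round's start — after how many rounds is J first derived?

5

[1] rule 1 [A5 & L3 -> P8]; rule 11 [L3 -> F7]; rule 12 [N -> D]. ⇒ new: P8, F7, D.
[2] rule 4 [P8 & B & N -> K]; rule 9 [D -> C6]. ⇒ new: K, C6.
[3] rule 5 [K & C6 -> R]. ⇒ new: R.
[4] rule 10 [R & B -> E]. ⇒ new: E.
[5] rule 6 [E -> J]; rule 8 [E & F7 -> T]. ⇒ new: J, T.
J first appears in round 5.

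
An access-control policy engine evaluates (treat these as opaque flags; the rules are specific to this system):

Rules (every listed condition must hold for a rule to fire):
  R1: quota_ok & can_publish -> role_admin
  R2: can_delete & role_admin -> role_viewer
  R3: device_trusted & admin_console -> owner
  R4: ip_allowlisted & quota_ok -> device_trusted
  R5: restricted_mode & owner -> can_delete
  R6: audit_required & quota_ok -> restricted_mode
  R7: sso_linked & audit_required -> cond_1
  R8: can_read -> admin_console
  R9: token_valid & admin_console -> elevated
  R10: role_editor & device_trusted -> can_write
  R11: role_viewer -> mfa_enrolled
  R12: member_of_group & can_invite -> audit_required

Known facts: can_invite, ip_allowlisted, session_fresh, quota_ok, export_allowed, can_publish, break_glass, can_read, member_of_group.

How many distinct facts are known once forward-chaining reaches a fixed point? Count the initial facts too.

Round 1 — R1, R4, R8, R12, derive role_admin, device_trusted, admin_console, audit_required.
Round 2 — R3, R6, derive owner, restricted_mode.
Round 3 — R5, derive can_delete.
Round 4 — R2, derive role_viewer.
Round 5 — R11, derive mfa_enrolled.
Closure: {admin_console, audit_required, break_glass, can_delete, can_invite, can_publish, can_read, device_trusted, export_allowed, ip_allowlisted, member_of_group, mfa_enrolled, owner, quota_ok, restricted_mode, role_admin, role_viewer, session_fresh} — 18 facts.

18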